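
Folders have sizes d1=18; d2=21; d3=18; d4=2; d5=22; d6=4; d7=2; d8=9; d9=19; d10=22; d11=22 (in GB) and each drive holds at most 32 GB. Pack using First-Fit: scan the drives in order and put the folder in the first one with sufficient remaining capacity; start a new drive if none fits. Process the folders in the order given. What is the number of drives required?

drive 1: place d1 (18 GB), 14 GB left
drive 2: place d2 (21 GB), 11 GB left
drive 3: place d3 (18 GB), 14 GB left
drive 1: place d4 (2 GB), 12 GB left
drive 4: place d5 (22 GB), 10 GB left
drive 1: place d6 (4 GB), 8 GB left
drive 1: place d7 (2 GB), 6 GB left
drive 2: place d8 (9 GB), 2 GB left
drive 5: place d9 (19 GB), 13 GB left
drive 6: place d10 (22 GB), 10 GB left
drive 7: place d11 (22 GB), 10 GB left

7 drives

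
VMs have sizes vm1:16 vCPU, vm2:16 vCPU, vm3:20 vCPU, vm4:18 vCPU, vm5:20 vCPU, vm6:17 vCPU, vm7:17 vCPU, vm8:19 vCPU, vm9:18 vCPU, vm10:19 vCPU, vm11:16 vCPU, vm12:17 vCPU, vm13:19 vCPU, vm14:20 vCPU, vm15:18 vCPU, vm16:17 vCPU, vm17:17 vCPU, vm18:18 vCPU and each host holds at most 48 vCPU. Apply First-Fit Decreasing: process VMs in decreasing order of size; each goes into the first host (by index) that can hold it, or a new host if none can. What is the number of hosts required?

Sorted descending: 20, 20, 20, 19, 19, 19, 18, 18, 18, 18, 17, 17, 17, 17, 17, 16, 16, 16.
host 1: place 20 vCPU, 28 vCPU left
host 1: place 20 vCPU, 8 vCPU left
host 2: place 20 vCPU, 28 vCPU left
host 2: place 19 vCPU, 9 vCPU left
host 3: place 19 vCPU, 29 vCPU left
host 3: place 19 vCPU, 10 vCPU left
host 4: place 18 vCPU, 30 vCPU left
host 4: place 18 vCPU, 12 vCPU left
host 5: place 18 vCPU, 30 vCPU left
host 5: place 18 vCPU, 12 vCPU left
host 6: place 17 vCPU, 31 vCPU left
host 6: place 17 vCPU, 14 vCPU left
host 7: place 17 vCPU, 31 vCPU left
host 7: place 17 vCPU, 14 vCPU left
host 8: place 17 vCPU, 31 vCPU left
host 8: place 16 vCPU, 15 vCPU left
host 9: place 16 vCPU, 32 vCPU left
host 9: place 16 vCPU, 16 vCPU left
Final hosts: [20,20] [20,19] [19,19] [18,18] [18,18] [17,17] [17,17] [17,16] [16,16].

9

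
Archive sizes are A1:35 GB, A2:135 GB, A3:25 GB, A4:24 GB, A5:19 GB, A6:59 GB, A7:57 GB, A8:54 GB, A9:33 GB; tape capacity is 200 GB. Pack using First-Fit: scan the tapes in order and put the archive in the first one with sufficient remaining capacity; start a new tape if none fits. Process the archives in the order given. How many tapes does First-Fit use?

3

Put A1 (35 GB) in tape 1; 165 GB remain.
Put A2 (135 GB) in tape 1; 30 GB remain.
Put A3 (25 GB) in tape 1; 5 GB remain.
Put A4 (24 GB) in tape 2; 176 GB remain.
Put A5 (19 GB) in tape 2; 157 GB remain.
Put A6 (59 GB) in tape 2; 98 GB remain.
Put A7 (57 GB) in tape 2; 41 GB remain.
Put A8 (54 GB) in tape 3; 146 GB remain.
Put A9 (33 GB) in tape 2; 8 GB remain.
Final tapes: [35,135,25] [24,19,59,57,33] [54].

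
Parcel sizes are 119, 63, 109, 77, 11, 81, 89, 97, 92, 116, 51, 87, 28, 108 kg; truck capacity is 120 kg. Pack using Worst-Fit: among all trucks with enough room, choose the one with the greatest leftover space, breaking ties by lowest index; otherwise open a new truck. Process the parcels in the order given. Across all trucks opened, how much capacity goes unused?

truck 1: place 119 kg, 1 kg left
truck 2: place 63 kg, 57 kg left
truck 3: place 109 kg, 11 kg left
truck 4: place 77 kg, 43 kg left
truck 2: place 11 kg, 46 kg left
truck 5: place 81 kg, 39 kg left
truck 6: place 89 kg, 31 kg left
truck 7: place 97 kg, 23 kg left
truck 8: place 92 kg, 28 kg left
truck 9: place 116 kg, 4 kg left
truck 10: place 51 kg, 69 kg left
truck 11: place 87 kg, 33 kg left
truck 10: place 28 kg, 41 kg left
truck 12: place 108 kg, 12 kg left
12 trucks × 120 kg = 1440 kg; used 1128 kg; unused 312 kg.

312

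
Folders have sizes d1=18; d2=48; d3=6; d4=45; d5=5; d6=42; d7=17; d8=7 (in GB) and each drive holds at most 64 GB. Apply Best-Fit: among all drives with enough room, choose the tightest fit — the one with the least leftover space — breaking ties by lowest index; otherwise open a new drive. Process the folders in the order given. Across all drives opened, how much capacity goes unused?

Put d1 (18 GB) in drive 1; 46 GB remain.
Put d2 (48 GB) in drive 2; 16 GB remain.
Put d3 (6 GB) in drive 2; 10 GB remain.
Put d4 (45 GB) in drive 1; 1 GB remain.
Put d5 (5 GB) in drive 2; 5 GB remain.
Put d6 (42 GB) in drive 3; 22 GB remain.
Put d7 (17 GB) in drive 3; 5 GB remain.
Put d8 (7 GB) in drive 4; 57 GB remain.
4 drives × 64 GB = 256 GB; used 188 GB; unused 68 GB.

68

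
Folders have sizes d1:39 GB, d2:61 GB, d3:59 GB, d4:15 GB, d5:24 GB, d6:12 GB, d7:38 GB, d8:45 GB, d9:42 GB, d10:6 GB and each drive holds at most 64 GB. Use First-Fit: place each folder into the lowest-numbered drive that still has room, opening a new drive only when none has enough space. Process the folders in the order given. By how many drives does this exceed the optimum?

1

First-Fit: [39,15,6] [61] [59] [24,12] [38] [45] [42] → 7 drives.
Total size 341 GB; any packing needs at least ⌈341/64⌉ = 6 drives.
An optimal packing achieves that bound: [61] [59] [45,15] [42,12,6] [39,24] [38] → 6 drives.
Excess: 7 − 6 = 1.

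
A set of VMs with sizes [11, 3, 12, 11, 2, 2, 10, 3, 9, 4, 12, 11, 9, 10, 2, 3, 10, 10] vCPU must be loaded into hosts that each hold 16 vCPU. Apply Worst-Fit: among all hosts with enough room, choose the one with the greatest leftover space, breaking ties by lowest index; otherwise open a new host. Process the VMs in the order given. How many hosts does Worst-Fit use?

11 hosts

11 vCPU → host 1 (remaining 5 vCPU)
3 vCPU → host 1 (remaining 2 vCPU)
12 vCPU → host 2 (remaining 4 vCPU)
11 vCPU → host 3 (remaining 5 vCPU)
2 vCPU → host 3 (remaining 3 vCPU)
2 vCPU → host 2 (remaining 2 vCPU)
10 vCPU → host 4 (remaining 6 vCPU)
3 vCPU → host 4 (remaining 3 vCPU)
9 vCPU → host 5 (remaining 7 vCPU)
4 vCPU → host 5 (remaining 3 vCPU)
12 vCPU → host 6 (remaining 4 vCPU)
11 vCPU → host 7 (remaining 5 vCPU)
9 vCPU → host 8 (remaining 7 vCPU)
10 vCPU → host 9 (remaining 6 vCPU)
2 vCPU → host 8 (remaining 5 vCPU)
3 vCPU → host 9 (remaining 3 vCPU)
10 vCPU → host 10 (remaining 6 vCPU)
10 vCPU → host 11 (remaining 6 vCPU)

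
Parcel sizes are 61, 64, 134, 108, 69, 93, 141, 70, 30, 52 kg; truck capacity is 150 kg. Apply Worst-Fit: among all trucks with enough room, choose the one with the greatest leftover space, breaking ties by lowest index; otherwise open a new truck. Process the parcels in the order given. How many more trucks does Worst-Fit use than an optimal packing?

Worst-Fit: [61,64] [134] [108] [69,70] [93,30] [141] [52] → 7 trucks.
Total size 822 kg; any packing needs at least ⌈822/150⌉ = 6 trucks.
An optimal packing achieves that bound: [141] [134] [108,30] [93,52] [70,69] [64,61] → 6 trucks.
Excess: 7 − 6 = 1.

1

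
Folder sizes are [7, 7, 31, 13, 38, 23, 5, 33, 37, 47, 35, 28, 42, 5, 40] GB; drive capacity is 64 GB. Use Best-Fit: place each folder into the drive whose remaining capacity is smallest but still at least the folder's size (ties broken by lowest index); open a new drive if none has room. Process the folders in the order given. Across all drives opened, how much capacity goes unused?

121

Put 7 GB in drive 1; 57 GB remain.
Put 7 GB in drive 1; 50 GB remain.
Put 31 GB in drive 1; 19 GB remain.
Put 13 GB in drive 1; 6 GB remain.
Put 38 GB in drive 2; 26 GB remain.
Put 23 GB in drive 2; 3 GB remain.
Put 5 GB in drive 1; 1 GB remain.
Put 33 GB in drive 3; 31 GB remain.
Put 37 GB in drive 4; 27 GB remain.
Put 47 GB in drive 5; 17 GB remain.
Put 35 GB in drive 6; 29 GB remain.
Put 28 GB in drive 6; 1 GB remain.
Put 42 GB in drive 7; 22 GB remain.
Put 5 GB in drive 5; 12 GB remain.
Put 40 GB in drive 8; 24 GB remain.
8 drives × 64 GB = 512 GB; used 391 GB; unused 121 GB.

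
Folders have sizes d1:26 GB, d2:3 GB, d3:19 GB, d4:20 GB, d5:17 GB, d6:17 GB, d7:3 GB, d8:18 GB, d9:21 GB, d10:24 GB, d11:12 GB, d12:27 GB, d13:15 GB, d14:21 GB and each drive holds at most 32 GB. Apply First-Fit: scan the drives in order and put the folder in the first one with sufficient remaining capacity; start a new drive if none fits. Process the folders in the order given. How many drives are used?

10

drive 1: place d1 (26 GB), 6 GB left
drive 1: place d2 (3 GB), 3 GB left
drive 2: place d3 (19 GB), 13 GB left
drive 3: place d4 (20 GB), 12 GB left
drive 4: place d5 (17 GB), 15 GB left
drive 5: place d6 (17 GB), 15 GB left
drive 1: place d7 (3 GB), 0 GB left
drive 6: place d8 (18 GB), 14 GB left
drive 7: place d9 (21 GB), 11 GB left
drive 8: place d10 (24 GB), 8 GB left
drive 2: place d11 (12 GB), 1 GB left
drive 9: place d12 (27 GB), 5 GB left
drive 4: place d13 (15 GB), 0 GB left
drive 10: place d14 (21 GB), 11 GB left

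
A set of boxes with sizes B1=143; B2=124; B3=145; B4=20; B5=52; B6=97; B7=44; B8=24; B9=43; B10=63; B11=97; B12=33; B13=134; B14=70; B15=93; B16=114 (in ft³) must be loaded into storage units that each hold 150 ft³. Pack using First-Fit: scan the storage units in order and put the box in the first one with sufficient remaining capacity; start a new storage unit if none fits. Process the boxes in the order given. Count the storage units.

storage unit 1: place B1 (143 ft³), 7 ft³ left
storage unit 2: place B2 (124 ft³), 26 ft³ left
storage unit 3: place B3 (145 ft³), 5 ft³ left
storage unit 2: place B4 (20 ft³), 6 ft³ left
storage unit 4: place B5 (52 ft³), 98 ft³ left
storage unit 4: place B6 (97 ft³), 1 ft³ left
storage unit 5: place B7 (44 ft³), 106 ft³ left
storage unit 5: place B8 (24 ft³), 82 ft³ left
storage unit 5: place B9 (43 ft³), 39 ft³ left
storage unit 6: place B10 (63 ft³), 87 ft³ left
storage unit 7: place B11 (97 ft³), 53 ft³ left
storage unit 5: place B12 (33 ft³), 6 ft³ left
storage unit 8: place B13 (134 ft³), 16 ft³ left
storage unit 6: place B14 (70 ft³), 17 ft³ left
storage unit 9: place B15 (93 ft³), 57 ft³ left
storage unit 10: place B16 (114 ft³), 36 ft³ left
Final storage units: [143] [124,20] [145] [52,97] [44,24,43,33] [63,70] [97] [134] [93] [114].

10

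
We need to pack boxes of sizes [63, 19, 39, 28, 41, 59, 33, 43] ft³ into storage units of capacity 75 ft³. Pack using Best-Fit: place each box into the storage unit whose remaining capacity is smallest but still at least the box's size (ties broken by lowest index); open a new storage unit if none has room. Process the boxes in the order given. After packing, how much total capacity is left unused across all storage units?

Put 63 ft³ in storage unit 1; 12 ft³ remain.
Put 19 ft³ in storage unit 2; 56 ft³ remain.
Put 39 ft³ in storage unit 2; 17 ft³ remain.
Put 28 ft³ in storage unit 3; 47 ft³ remain.
Put 41 ft³ in storage unit 3; 6 ft³ remain.
Put 59 ft³ in storage unit 4; 16 ft³ remain.
Put 33 ft³ in storage unit 5; 42 ft³ remain.
Put 43 ft³ in storage unit 6; 32 ft³ remain.
6 storage units × 75 ft³ = 450 ft³; used 325 ft³; unused 125 ft³.

125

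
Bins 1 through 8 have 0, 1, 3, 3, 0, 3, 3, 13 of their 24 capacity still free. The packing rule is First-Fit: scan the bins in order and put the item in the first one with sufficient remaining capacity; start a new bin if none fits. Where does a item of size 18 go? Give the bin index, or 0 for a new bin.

0

No bin has ≥ 18 free, so a new bin is opened.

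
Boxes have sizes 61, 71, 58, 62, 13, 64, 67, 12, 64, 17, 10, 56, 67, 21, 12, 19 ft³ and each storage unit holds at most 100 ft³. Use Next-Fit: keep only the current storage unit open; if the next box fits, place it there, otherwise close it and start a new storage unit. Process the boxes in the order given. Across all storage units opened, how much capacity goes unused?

Put 61 ft³ in storage unit 1; 39 ft³ remain.
Put 71 ft³ in storage unit 2; 29 ft³ remain.
Put 58 ft³ in storage unit 3; 42 ft³ remain.
Put 62 ft³ in storage unit 4; 38 ft³ remain.
Put 13 ft³ in storage unit 4; 25 ft³ remain.
Put 64 ft³ in storage unit 5; 36 ft³ remain.
Put 67 ft³ in storage unit 6; 33 ft³ remain.
Put 12 ft³ in storage unit 6; 21 ft³ remain.
Put 64 ft³ in storage unit 7; 36 ft³ remain.
Put 17 ft³ in storage unit 7; 19 ft³ remain.
Put 10 ft³ in storage unit 7; 9 ft³ remain.
Put 56 ft³ in storage unit 8; 44 ft³ remain.
Put 67 ft³ in storage unit 9; 33 ft³ remain.
Put 21 ft³ in storage unit 9; 12 ft³ remain.
Put 12 ft³ in storage unit 9; 0 ft³ remain.
Put 19 ft³ in storage unit 10; 81 ft³ remain.
10 storage units × 100 ft³ = 1000 ft³; used 674 ft³; unused 326 ft³.

326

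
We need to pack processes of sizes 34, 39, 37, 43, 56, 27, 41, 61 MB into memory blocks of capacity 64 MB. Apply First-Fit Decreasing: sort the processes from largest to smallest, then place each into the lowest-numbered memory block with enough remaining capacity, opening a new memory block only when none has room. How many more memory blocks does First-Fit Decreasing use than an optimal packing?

First-Fit Decreasing: [61] [56] [43] [41] [39] [37,27] [34] → 7 memory blocks.
7 processes exceed 32 MB (half the capacity), and no two of those can share a memory block, so at least 7 memory blocks are needed.
So 7 is already optimal.

0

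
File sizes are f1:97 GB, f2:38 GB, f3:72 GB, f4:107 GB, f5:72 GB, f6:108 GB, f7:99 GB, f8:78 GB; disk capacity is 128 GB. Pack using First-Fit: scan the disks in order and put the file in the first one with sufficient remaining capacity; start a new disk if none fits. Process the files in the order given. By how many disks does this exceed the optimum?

0

First-Fit: [97] [38,72] [107] [72] [108] [99] [78] → 7 disks.
7 files exceed 64 GB (half the capacity), and no two of those can share a disk, so at least 7 disks are needed.
So 7 is already optimal.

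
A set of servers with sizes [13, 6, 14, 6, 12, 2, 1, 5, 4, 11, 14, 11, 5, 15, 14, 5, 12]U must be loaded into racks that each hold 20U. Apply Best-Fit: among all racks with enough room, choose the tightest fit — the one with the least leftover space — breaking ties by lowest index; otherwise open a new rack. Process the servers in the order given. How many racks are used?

13U → rack 1 (remaining 7U)
6U → rack 1 (remaining 1U)
14U → rack 2 (remaining 6U)
6U → rack 2 (remaining 0U)
12U → rack 3 (remaining 8U)
2U → rack 3 (remaining 6U)
1U → rack 1 (remaining 0U)
5U → rack 3 (remaining 1U)
4U → rack 4 (remaining 16U)
11U → rack 4 (remaining 5U)
14U → rack 5 (remaining 6U)
11U → rack 6 (remaining 9U)
5U → rack 4 (remaining 0U)
15U → rack 7 (remaining 5U)
14U → rack 8 (remaining 6U)
5U → rack 7 (remaining 0U)
12U → rack 9 (remaining 8U)

9 racks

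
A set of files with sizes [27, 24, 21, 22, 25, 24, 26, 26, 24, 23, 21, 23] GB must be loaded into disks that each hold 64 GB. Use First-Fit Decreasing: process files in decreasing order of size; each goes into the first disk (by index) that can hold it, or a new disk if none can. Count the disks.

6

Sorted descending: 27, 26, 26, 25, 24, 24, 24, 23, 23, 22, 21, 21.
Put 27 GB in disk 1; 37 GB remain.
Put 26 GB in disk 1; 11 GB remain.
Put 26 GB in disk 2; 38 GB remain.
Put 25 GB in disk 2; 13 GB remain.
Put 24 GB in disk 3; 40 GB remain.
Put 24 GB in disk 3; 16 GB remain.
Put 24 GB in disk 4; 40 GB remain.
Put 23 GB in disk 4; 17 GB remain.
Put 23 GB in disk 5; 41 GB remain.
Put 22 GB in disk 5; 19 GB remain.
Put 21 GB in disk 6; 43 GB remain.
Put 21 GB in disk 6; 22 GB remain.
Final disks: [27,26] [26,25] [24,24] [24,23] [23,22] [21,21].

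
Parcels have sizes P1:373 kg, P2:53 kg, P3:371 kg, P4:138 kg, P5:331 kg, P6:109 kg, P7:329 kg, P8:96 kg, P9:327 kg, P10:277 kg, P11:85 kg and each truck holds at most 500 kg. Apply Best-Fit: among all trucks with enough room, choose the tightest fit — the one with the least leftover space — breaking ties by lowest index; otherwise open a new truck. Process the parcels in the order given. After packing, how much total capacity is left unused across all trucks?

P1 (373 kg) → truck 1 (remaining 127 kg)
P2 (53 kg) → truck 1 (remaining 74 kg)
P3 (371 kg) → truck 2 (remaining 129 kg)
P4 (138 kg) → truck 3 (remaining 362 kg)
P5 (331 kg) → truck 3 (remaining 31 kg)
P6 (109 kg) → truck 2 (remaining 20 kg)
P7 (329 kg) → truck 4 (remaining 171 kg)
P8 (96 kg) → truck 4 (remaining 75 kg)
P9 (327 kg) → truck 5 (remaining 173 kg)
P10 (277 kg) → truck 6 (remaining 223 kg)
P11 (85 kg) → truck 5 (remaining 88 kg)
6 trucks × 500 kg = 3000 kg; used 2489 kg; unused 511 kg.

511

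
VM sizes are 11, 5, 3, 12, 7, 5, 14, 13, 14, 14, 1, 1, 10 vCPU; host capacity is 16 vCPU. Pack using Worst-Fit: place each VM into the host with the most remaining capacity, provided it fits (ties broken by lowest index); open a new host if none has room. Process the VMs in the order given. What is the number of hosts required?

8

host 1: place 11 vCPU, 5 vCPU left
host 1: place 5 vCPU, 0 vCPU left
host 2: place 3 vCPU, 13 vCPU left
host 2: place 12 vCPU, 1 vCPU left
host 3: place 7 vCPU, 9 vCPU left
host 3: place 5 vCPU, 4 vCPU left
host 4: place 14 vCPU, 2 vCPU left
host 5: place 13 vCPU, 3 vCPU left
host 6: place 14 vCPU, 2 vCPU left
host 7: place 14 vCPU, 2 vCPU left
host 3: place 1 vCPU, 3 vCPU left
host 3: place 1 vCPU, 2 vCPU left
host 8: place 10 vCPU, 6 vCPU left
Final hosts: [11,5] [3,12] [7,5,1,1] [14] [13] [14] [14] [10].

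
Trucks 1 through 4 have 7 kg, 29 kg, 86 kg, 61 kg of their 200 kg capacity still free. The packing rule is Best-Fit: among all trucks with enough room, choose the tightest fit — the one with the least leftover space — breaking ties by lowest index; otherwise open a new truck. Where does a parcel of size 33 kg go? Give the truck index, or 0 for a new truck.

4

Trucks with room: truck 3 (86 kg), truck 4 (61 kg).
Tightest fit is truck 4 with 61 kg free.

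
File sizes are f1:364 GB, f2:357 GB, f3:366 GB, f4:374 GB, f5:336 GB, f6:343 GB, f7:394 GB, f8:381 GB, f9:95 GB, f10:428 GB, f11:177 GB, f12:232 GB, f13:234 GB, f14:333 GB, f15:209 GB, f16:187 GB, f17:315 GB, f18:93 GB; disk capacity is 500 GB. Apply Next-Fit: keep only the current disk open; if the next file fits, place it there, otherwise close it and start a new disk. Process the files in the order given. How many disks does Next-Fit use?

14 disks

Put f1 (364 GB) in disk 1; 136 GB remain.
Put f2 (357 GB) in disk 2; 143 GB remain.
Put f3 (366 GB) in disk 3; 134 GB remain.
Put f4 (374 GB) in disk 4; 126 GB remain.
Put f5 (336 GB) in disk 5; 164 GB remain.
Put f6 (343 GB) in disk 6; 157 GB remain.
Put f7 (394 GB) in disk 7; 106 GB remain.
Put f8 (381 GB) in disk 8; 119 GB remain.
Put f9 (95 GB) in disk 8; 24 GB remain.
Put f10 (428 GB) in disk 9; 72 GB remain.
Put f11 (177 GB) in disk 10; 323 GB remain.
Put f12 (232 GB) in disk 10; 91 GB remain.
Put f13 (234 GB) in disk 11; 266 GB remain.
Put f14 (333 GB) in disk 12; 167 GB remain.
Put f15 (209 GB) in disk 13; 291 GB remain.
Put f16 (187 GB) in disk 13; 104 GB remain.
Put f17 (315 GB) in disk 14; 185 GB remain.
Put f18 (93 GB) in disk 14; 92 GB remain.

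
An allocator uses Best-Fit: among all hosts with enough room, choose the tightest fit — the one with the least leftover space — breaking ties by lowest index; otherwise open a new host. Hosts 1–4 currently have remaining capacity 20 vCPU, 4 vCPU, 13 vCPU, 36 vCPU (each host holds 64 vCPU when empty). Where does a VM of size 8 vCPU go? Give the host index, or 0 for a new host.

3

Hosts with room: host 1 (20 vCPU), host 3 (13 vCPU), host 4 (36 vCPU).
Tightest fit is host 3 with 13 vCPU free.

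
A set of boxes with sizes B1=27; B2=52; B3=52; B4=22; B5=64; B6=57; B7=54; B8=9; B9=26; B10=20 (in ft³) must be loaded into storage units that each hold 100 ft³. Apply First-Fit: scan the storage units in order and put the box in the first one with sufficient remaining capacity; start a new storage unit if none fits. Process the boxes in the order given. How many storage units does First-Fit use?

Put B1 (27 ft³) in storage unit 1; 73 ft³ remain.
Put B2 (52 ft³) in storage unit 1; 21 ft³ remain.
Put B3 (52 ft³) in storage unit 2; 48 ft³ remain.
Put B4 (22 ft³) in storage unit 2; 26 ft³ remain.
Put B5 (64 ft³) in storage unit 3; 36 ft³ remain.
Put B6 (57 ft³) in storage unit 4; 43 ft³ remain.
Put B7 (54 ft³) in storage unit 5; 46 ft³ remain.
Put B8 (9 ft³) in storage unit 1; 12 ft³ remain.
Put B9 (26 ft³) in storage unit 2; 0 ft³ remain.
Put B10 (20 ft³) in storage unit 3; 16 ft³ remain.

5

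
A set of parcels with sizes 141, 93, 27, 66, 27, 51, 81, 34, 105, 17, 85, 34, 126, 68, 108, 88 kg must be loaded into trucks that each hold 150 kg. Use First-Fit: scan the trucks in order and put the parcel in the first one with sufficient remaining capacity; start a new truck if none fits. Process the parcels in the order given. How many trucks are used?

141 kg → truck 1 (remaining 9 kg)
93 kg → truck 2 (remaining 57 kg)
27 kg → truck 2 (remaining 30 kg)
66 kg → truck 3 (remaining 84 kg)
27 kg → truck 2 (remaining 3 kg)
51 kg → truck 3 (remaining 33 kg)
81 kg → truck 4 (remaining 69 kg)
34 kg → truck 4 (remaining 35 kg)
105 kg → truck 5 (remaining 45 kg)
17 kg → truck 3 (remaining 16 kg)
85 kg → truck 6 (remaining 65 kg)
34 kg → truck 4 (remaining 1 kg)
126 kg → truck 7 (remaining 24 kg)
68 kg → truck 8 (remaining 82 kg)
108 kg → truck 9 (remaining 42 kg)
88 kg → truck 10 (remaining 62 kg)

10 trucks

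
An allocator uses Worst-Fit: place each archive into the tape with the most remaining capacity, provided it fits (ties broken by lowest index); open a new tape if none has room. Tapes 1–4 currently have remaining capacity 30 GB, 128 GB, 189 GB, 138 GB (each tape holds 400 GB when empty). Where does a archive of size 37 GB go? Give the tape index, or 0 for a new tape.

3

Tapes with room: tape 2 (128 GB), tape 3 (189 GB), tape 4 (138 GB).
Most room is tape 3 with 189 GB free.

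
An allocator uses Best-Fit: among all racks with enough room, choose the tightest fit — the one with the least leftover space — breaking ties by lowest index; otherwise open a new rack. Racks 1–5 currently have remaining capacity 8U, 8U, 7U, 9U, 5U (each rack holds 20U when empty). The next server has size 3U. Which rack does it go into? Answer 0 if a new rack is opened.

5

Racks with room: rack 1 (8U), rack 2 (8U), rack 3 (7U), rack 4 (9U), rack 5 (5U).
Tightest fit is rack 5 with 5U free.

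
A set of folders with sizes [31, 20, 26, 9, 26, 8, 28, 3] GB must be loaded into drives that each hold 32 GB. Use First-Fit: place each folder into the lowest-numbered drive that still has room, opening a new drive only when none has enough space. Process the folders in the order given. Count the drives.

6

Put 31 GB in drive 1; 1 GB remain.
Put 20 GB in drive 2; 12 GB remain.
Put 26 GB in drive 3; 6 GB remain.
Put 9 GB in drive 2; 3 GB remain.
Put 26 GB in drive 4; 6 GB remain.
Put 8 GB in drive 5; 24 GB remain.
Put 28 GB in drive 6; 4 GB remain.
Put 3 GB in drive 2; 0 GB remain.
Final drives: [31] [20,9,3] [26] [26] [8] [28].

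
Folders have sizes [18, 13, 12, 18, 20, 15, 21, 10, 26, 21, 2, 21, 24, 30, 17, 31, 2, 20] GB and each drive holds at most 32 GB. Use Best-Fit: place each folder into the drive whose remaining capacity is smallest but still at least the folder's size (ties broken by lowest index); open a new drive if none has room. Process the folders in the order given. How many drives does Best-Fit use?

12

Put 18 GB in drive 1; 14 GB remain.
Put 13 GB in drive 1; 1 GB remain.
Put 12 GB in drive 2; 20 GB remain.
Put 18 GB in drive 2; 2 GB remain.
Put 20 GB in drive 3; 12 GB remain.
Put 15 GB in drive 4; 17 GB remain.
Put 21 GB in drive 5; 11 GB remain.
Put 10 GB in drive 5; 1 GB remain.
Put 26 GB in drive 6; 6 GB remain.
Put 21 GB in drive 7; 11 GB remain.
Put 2 GB in drive 2; 0 GB remain.
Put 21 GB in drive 8; 11 GB remain.
Put 24 GB in drive 9; 8 GB remain.
Put 30 GB in drive 10; 2 GB remain.
Put 17 GB in drive 4; 0 GB remain.
Put 31 GB in drive 11; 1 GB remain.
Put 2 GB in drive 10; 0 GB remain.
Put 20 GB in drive 12; 12 GB remain.
Final drives: [18,13] [12,18,2] [20] [15,17] [21,10] [26] [21] [21] [24] [30,2] [31] [20].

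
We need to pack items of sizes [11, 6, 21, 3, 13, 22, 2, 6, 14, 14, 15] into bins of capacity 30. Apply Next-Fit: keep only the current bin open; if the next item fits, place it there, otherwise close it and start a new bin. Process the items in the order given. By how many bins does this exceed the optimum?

1

Next-Fit: [11,6] [21,3] [13] [22,2,6] [14,14] [15] → 6 bins.
Total size 127; any packing needs at least ⌈127/30⌉ = 5 bins.
An optimal packing achieves that bound: [22,6,2] [21,6,3] [15,14] [14,13] [11] → 5 bins.
Excess: 6 − 5 = 1.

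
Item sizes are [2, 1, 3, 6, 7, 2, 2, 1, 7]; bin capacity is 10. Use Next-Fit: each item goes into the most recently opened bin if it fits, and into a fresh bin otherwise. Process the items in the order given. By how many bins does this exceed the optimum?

Next-Fit: [2,1,3] [6] [7,2] [2,1,7] → 4 bins.
Total size 31; any packing needs at least ⌈31/10⌉ = 4 bins.
So 4 is already optimal.

0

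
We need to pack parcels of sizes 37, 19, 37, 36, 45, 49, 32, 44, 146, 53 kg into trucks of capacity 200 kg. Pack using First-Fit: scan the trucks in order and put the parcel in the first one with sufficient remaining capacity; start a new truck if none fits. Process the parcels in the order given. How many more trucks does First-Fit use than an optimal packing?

0

First-Fit: [37,19,37,36,45] [49,32,44,53] [146] → 3 trucks.
Total size 498 kg; any packing needs at least ⌈498/200⌉ = 3 trucks.
So 3 is already optimal.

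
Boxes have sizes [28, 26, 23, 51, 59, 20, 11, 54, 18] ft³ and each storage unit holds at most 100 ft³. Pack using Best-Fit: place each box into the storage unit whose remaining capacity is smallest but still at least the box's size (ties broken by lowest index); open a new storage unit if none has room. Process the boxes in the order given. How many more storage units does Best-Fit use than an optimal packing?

1

Best-Fit: [28,26,23,20] [51] [59,11,18] [54] → 4 storage units.
Total size 290 ft³; any packing needs at least ⌈290/100⌉ = 3 storage units.
An optimal packing achieves that bound: [59,28,11] [54,26,20] [51,23,18] → 3 storage units.
Excess: 4 − 3 = 1.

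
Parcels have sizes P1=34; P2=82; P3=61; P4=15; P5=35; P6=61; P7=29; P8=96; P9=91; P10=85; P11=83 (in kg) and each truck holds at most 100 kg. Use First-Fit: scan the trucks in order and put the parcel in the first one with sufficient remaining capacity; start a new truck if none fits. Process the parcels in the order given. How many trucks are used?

8

P1 (34 kg) → truck 1 (remaining 66 kg)
P2 (82 kg) → truck 2 (remaining 18 kg)
P3 (61 kg) → truck 1 (remaining 5 kg)
P4 (15 kg) → truck 2 (remaining 3 kg)
P5 (35 kg) → truck 3 (remaining 65 kg)
P6 (61 kg) → truck 3 (remaining 4 kg)
P7 (29 kg) → truck 4 (remaining 71 kg)
P8 (96 kg) → truck 5 (remaining 4 kg)
P9 (91 kg) → truck 6 (remaining 9 kg)
P10 (85 kg) → truck 7 (remaining 15 kg)
P11 (83 kg) → truck 8 (remaining 17 kg)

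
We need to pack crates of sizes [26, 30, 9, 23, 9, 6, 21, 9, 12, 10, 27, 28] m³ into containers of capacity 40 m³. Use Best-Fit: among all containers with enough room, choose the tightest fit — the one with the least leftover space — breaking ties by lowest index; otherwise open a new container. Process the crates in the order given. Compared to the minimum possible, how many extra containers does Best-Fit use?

Best-Fit: [26,9] [30,9] [23,6,9] [21,12] [10,27] [28] → 6 containers.
Total size 210 m³; any packing needs at least ⌈210/40⌉ = 6 containers.
So 6 is already optimal.

0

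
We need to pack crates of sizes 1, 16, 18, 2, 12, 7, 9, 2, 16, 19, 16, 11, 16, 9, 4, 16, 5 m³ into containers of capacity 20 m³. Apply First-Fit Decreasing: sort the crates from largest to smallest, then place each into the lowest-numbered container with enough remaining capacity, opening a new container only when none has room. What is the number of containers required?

Sorted descending: 19, 18, 16, 16, 16, 16, 16, 12, 11, 9, 9, 7, 5, 4, 2, 2, 1.
19 m³ → container 1 (remaining 1 m³)
18 m³ → container 2 (remaining 2 m³)
16 m³ → container 3 (remaining 4 m³)
16 m³ → container 4 (remaining 4 m³)
16 m³ → container 5 (remaining 4 m³)
16 m³ → container 6 (remaining 4 m³)
16 m³ → container 7 (remaining 4 m³)
12 m³ → container 8 (remaining 8 m³)
11 m³ → container 9 (remaining 9 m³)
9 m³ → container 9 (remaining 0 m³)
9 m³ → container 10 (remaining 11 m³)
7 m³ → container 8 (remaining 1 m³)
5 m³ → container 10 (remaining 6 m³)
4 m³ → container 3 (remaining 0 m³)
2 m³ → container 2 (remaining 0 m³)
2 m³ → container 4 (remaining 2 m³)
1 m³ → container 1 (remaining 0 m³)
Final containers: [19,1] [18,2] [16,4] [16,2] [16] [16] [16] [12,7] [11,9] [9,5].

10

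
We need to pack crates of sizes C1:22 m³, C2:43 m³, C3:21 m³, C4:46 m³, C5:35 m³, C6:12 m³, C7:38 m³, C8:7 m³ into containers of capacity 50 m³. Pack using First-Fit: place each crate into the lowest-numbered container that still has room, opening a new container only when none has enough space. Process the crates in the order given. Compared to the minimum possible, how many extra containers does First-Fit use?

0

First-Fit: [22,21,7] [43] [46] [35,12] [38] → 5 containers.
Total size 224 m³; any packing needs at least ⌈224/50⌉ = 5 containers.
So 5 is already optimal.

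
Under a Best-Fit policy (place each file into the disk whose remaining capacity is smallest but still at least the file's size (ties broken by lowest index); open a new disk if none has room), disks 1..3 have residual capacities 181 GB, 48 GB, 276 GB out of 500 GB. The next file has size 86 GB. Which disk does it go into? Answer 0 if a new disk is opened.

Disks with room: disk 1 (181 GB), disk 3 (276 GB).
Tightest fit is disk 1 with 181 GB free.

1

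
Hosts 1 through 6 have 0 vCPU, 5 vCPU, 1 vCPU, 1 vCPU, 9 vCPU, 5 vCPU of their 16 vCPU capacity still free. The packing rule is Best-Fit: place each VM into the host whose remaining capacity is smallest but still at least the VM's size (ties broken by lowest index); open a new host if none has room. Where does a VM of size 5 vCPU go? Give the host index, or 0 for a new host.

Hosts with room: host 2 (5 vCPU), host 5 (9 vCPU), host 6 (5 vCPU).
Tightest fit is host 2 with 5 vCPU free.

2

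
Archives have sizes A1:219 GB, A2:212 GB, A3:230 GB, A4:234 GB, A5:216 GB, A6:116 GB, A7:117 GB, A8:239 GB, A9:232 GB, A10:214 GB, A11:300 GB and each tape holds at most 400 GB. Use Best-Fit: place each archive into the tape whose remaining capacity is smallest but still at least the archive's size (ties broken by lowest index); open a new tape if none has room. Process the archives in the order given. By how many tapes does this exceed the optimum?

0

Best-Fit: [219] [212] [230,117] [234,116] [216] [239] [232] [214] [300] → 9 tapes.
9 archives exceed 200 GB (half the capacity), and no two of those can share a tape, so at least 9 tapes are needed.
So 9 is already optimal.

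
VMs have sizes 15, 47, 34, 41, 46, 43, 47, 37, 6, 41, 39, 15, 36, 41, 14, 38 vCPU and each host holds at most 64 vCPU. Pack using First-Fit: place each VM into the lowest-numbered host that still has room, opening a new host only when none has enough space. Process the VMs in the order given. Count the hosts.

host 1: place 15 vCPU, 49 vCPU left
host 1: place 47 vCPU, 2 vCPU left
host 2: place 34 vCPU, 30 vCPU left
host 3: place 41 vCPU, 23 vCPU left
host 4: place 46 vCPU, 18 vCPU left
host 5: place 43 vCPU, 21 vCPU left
host 6: place 47 vCPU, 17 vCPU left
host 7: place 37 vCPU, 27 vCPU left
host 2: place 6 vCPU, 24 vCPU left
host 8: place 41 vCPU, 23 vCPU left
host 9: place 39 vCPU, 25 vCPU left
host 2: place 15 vCPU, 9 vCPU left
host 10: place 36 vCPU, 28 vCPU left
host 11: place 41 vCPU, 23 vCPU left
host 3: place 14 vCPU, 9 vCPU left
host 12: place 38 vCPU, 26 vCPU left

12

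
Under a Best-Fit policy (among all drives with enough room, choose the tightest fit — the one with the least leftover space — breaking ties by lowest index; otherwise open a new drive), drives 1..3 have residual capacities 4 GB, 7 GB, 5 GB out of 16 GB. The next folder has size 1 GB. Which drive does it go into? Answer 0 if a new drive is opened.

Drives with room: drive 1 (4 GB), drive 2 (7 GB), drive 3 (5 GB).
Tightest fit is drive 1 with 4 GB free.

1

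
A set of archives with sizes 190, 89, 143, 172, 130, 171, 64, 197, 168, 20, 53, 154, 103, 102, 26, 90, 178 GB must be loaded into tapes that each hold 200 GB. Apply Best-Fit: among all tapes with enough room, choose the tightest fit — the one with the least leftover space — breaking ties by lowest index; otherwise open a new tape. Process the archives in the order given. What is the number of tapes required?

tape 1: place 190 GB, 10 GB left
tape 2: place 89 GB, 111 GB left
tape 3: place 143 GB, 57 GB left
tape 4: place 172 GB, 28 GB left
tape 5: place 130 GB, 70 GB left
tape 6: place 171 GB, 29 GB left
tape 5: place 64 GB, 6 GB left
tape 7: place 197 GB, 3 GB left
tape 8: place 168 GB, 32 GB left
tape 4: place 20 GB, 8 GB left
tape 3: place 53 GB, 4 GB left
tape 9: place 154 GB, 46 GB left
tape 2: place 103 GB, 8 GB left
tape 10: place 102 GB, 98 GB left
tape 6: place 26 GB, 3 GB left
tape 10: place 90 GB, 8 GB left
tape 11: place 178 GB, 22 GB left

11 tapes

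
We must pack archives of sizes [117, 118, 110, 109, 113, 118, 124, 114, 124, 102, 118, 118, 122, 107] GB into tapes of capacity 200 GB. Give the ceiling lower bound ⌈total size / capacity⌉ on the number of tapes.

9

Total size = 117 + 118 + 110 + 109 + 113 + 118 + 124 + 114 + 124 + 102 + 118 + 118 + 122 + 107 = 1614 GB.
⌈1614 / 200⌉ = 9.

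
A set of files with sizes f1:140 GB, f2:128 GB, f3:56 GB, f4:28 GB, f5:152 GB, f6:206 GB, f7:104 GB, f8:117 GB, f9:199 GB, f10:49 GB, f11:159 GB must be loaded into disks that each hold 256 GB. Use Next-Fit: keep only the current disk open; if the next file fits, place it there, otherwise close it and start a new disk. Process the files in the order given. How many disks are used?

7

Put f1 (140 GB) in disk 1; 116 GB remain.
Put f2 (128 GB) in disk 2; 128 GB remain.
Put f3 (56 GB) in disk 2; 72 GB remain.
Put f4 (28 GB) in disk 2; 44 GB remain.
Put f5 (152 GB) in disk 3; 104 GB remain.
Put f6 (206 GB) in disk 4; 50 GB remain.
Put f7 (104 GB) in disk 5; 152 GB remain.
Put f8 (117 GB) in disk 5; 35 GB remain.
Put f9 (199 GB) in disk 6; 57 GB remain.
Put f10 (49 GB) in disk 6; 8 GB remain.
Put f11 (159 GB) in disk 7; 97 GB remain.
Final disks: [140] [128,56,28] [152] [206] [104,117] [199,49] [159].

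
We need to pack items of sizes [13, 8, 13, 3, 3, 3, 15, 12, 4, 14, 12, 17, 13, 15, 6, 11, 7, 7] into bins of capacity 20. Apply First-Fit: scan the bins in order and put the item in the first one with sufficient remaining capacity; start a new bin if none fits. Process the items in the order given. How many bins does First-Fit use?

bin 1: place 13, 7 left
bin 2: place 8, 12 left
bin 3: place 13, 7 left
bin 1: place 3, 4 left
bin 1: place 3, 1 left
bin 2: place 3, 9 left
bin 4: place 15, 5 left
bin 5: place 12, 8 left
bin 2: place 4, 5 left
bin 6: place 14, 6 left
bin 7: place 12, 8 left
bin 8: place 17, 3 left
bin 9: place 13, 7 left
bin 10: place 15, 5 left
bin 3: place 6, 1 left
bin 11: place 11, 9 left
bin 5: place 7, 1 left
bin 7: place 7, 1 left
Final bins: [13,3,3] [8,3,4] [13,6] [15] [12,7] [14] [12,7] [17] [13] [15] [11].

11 bins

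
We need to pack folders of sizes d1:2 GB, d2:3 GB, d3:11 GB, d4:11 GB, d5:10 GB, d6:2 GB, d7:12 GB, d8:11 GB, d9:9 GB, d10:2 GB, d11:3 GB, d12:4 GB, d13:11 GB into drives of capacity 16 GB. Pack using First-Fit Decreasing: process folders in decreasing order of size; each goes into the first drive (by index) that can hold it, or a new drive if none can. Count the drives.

7

Sorted descending: 12, 11, 11, 11, 11, 10, 9, 4, 3, 3, 2, 2, 2.
drive 1: place 12 GB, 4 GB left
drive 2: place 11 GB, 5 GB left
drive 3: place 11 GB, 5 GB left
drive 4: place 11 GB, 5 GB left
drive 5: place 11 GB, 5 GB left
drive 6: place 10 GB, 6 GB left
drive 7: place 9 GB, 7 GB left
drive 1: place 4 GB, 0 GB left
drive 2: place 3 GB, 2 GB left
drive 3: place 3 GB, 2 GB left
drive 2: place 2 GB, 0 GB left
drive 3: place 2 GB, 0 GB left
drive 4: place 2 GB, 3 GB left
Final drives: [12,4] [11,3,2] [11,3,2] [11,2] [11] [10] [9].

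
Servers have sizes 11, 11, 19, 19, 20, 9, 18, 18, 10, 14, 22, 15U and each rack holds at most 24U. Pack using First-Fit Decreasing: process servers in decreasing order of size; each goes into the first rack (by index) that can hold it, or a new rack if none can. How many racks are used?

9

Sorted descending: 22, 20, 19, 19, 18, 18, 15, 14, 11, 11, 10, 9.
rack 1: place 22U, 2U left
rack 2: place 20U, 4U left
rack 3: place 19U, 5U left
rack 4: place 19U, 5U left
rack 5: place 18U, 6U left
rack 6: place 18U, 6U left
rack 7: place 15U, 9U left
rack 8: place 14U, 10U left
rack 9: place 11U, 13U left
rack 9: place 11U, 2U left
rack 8: place 10U, 0U left
rack 7: place 9U, 0U left
Final racks: [22] [20] [19] [19] [18] [18] [15,9] [14,10] [11,11].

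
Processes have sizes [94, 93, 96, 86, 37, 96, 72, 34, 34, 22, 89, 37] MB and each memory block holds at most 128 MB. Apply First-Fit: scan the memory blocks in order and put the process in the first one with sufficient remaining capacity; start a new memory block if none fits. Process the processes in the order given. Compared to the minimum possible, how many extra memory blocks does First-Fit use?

0

First-Fit: [94,34] [93,34] [96,22] [86,37] [96] [72,37] [89] → 7 memory blocks.
Total size 790 MB; any packing needs at least ⌈790/128⌉ = 7 memory blocks.
So 7 is already optimal.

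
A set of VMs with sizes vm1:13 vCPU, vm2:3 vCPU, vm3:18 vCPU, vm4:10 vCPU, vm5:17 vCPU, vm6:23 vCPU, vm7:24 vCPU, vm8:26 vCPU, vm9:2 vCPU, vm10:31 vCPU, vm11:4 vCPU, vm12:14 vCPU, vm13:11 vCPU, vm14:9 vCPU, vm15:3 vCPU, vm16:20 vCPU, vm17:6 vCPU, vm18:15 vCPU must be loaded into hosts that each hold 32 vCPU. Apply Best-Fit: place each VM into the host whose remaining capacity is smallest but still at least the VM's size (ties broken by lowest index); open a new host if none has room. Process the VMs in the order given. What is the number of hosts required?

Put vm1 (13 vCPU) in host 1; 19 vCPU remain.
Put vm2 (3 vCPU) in host 1; 16 vCPU remain.
Put vm3 (18 vCPU) in host 2; 14 vCPU remain.
Put vm4 (10 vCPU) in host 2; 4 vCPU remain.
Put vm5 (17 vCPU) in host 3; 15 vCPU remain.
Put vm6 (23 vCPU) in host 4; 9 vCPU remain.
Put vm7 (24 vCPU) in host 5; 8 vCPU remain.
Put vm8 (26 vCPU) in host 6; 6 vCPU remain.
Put vm9 (2 vCPU) in host 2; 2 vCPU remain.
Put vm10 (31 vCPU) in host 7; 1 vCPU remain.
Put vm11 (4 vCPU) in host 6; 2 vCPU remain.
Put vm12 (14 vCPU) in host 3; 1 vCPU remain.
Put vm13 (11 vCPU) in host 1; 5 vCPU remain.
Put vm14 (9 vCPU) in host 4; 0 vCPU remain.
Put vm15 (3 vCPU) in host 1; 2 vCPU remain.
Put vm16 (20 vCPU) in host 8; 12 vCPU remain.
Put vm17 (6 vCPU) in host 5; 2 vCPU remain.
Put vm18 (15 vCPU) in host 9; 17 vCPU remain.

9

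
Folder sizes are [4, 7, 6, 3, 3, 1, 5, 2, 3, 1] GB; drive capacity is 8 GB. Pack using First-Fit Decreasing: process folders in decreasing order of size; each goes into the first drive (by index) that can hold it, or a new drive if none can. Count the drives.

5 drives

Sorted descending: 7, 6, 5, 4, 3, 3, 3, 2, 1, 1.
Put 7 GB in drive 1; 1 GB remain.
Put 6 GB in drive 2; 2 GB remain.
Put 5 GB in drive 3; 3 GB remain.
Put 4 GB in drive 4; 4 GB remain.
Put 3 GB in drive 3; 0 GB remain.
Put 3 GB in drive 4; 1 GB remain.
Put 3 GB in drive 5; 5 GB remain.
Put 2 GB in drive 2; 0 GB remain.
Put 1 GB in drive 1; 0 GB remain.
Put 1 GB in drive 4; 0 GB remain.
Final drives: [7,1] [6,2] [5,3] [4,3,1] [3].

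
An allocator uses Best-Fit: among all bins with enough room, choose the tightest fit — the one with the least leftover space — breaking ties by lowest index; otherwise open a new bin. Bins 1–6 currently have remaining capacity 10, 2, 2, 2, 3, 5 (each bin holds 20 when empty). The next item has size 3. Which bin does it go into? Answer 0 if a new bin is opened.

Bins with room: bin 1 (10), bin 5 (3), bin 6 (5).
Tightest fit is bin 5 with 3 free.

5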